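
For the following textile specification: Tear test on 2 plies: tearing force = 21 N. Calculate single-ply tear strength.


Formula: Per-ply strength = Total force / Number of plies
Per-ply = 21 N / 2
Per-ply = 10.5 N

10.5 N


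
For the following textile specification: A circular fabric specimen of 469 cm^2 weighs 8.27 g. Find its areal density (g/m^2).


Formula: GSM = mass_g / area_m2
Step 1: Convert area: 469 cm^2 = 469 / 10000 = 0.0469 m^2
Step 2: GSM = 8.27 g / 0.0469 m^2 = 176.3 g/m^2

176.3 g/m^2


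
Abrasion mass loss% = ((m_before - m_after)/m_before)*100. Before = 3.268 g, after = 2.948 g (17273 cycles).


Formula: Mass loss% = ((m_before - m_after) / m_before) * 100
Step 1: Mass loss = 3.268 - 2.948 = 0.32 g
Step 2: Ratio = 0.32 / 3.268 = 0.0979192
Step 3: Mass loss% = 0.0979192 * 100 = 9.79192% ≈ 9.79%

9.79%


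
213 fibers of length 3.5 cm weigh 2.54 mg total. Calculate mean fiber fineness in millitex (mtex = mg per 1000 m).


Formula: fineness (mtex) = mass (mg) / total length (km) = (mass_mg / total_length_m) * 1000
Step 1: Convert fiber length: 3.5 cm = 0.035 m
Step 2: Total fiber length = 213 * 0.035 = 7.455 m
Step 3: Linear density = 2.54 mg / 7.455 m = 0.3407 mg/m
Step 4: fineness = 0.3407 * 1000 = 340.7 mtex

340.7 mtex


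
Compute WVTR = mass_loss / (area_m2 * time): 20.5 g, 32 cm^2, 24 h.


Formula: WVTR = mass_loss / (area * time)
Step 1: Convert area: 32 cm^2 = 0.0032 m^2
Step 2: WVTR = 20.5 g / (0.0032 m^2 * 24 h)
Step 3: WVTR = 20.5 / 0.0768 = 266.9 g/m^2/h

266.9 g/m^2/h


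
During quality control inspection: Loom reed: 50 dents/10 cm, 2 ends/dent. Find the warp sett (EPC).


Formula: EPC = (dents per 10 cm * ends per dent) / 10
Step 1: Total ends per 10 cm = 50 * 2 = 100
Step 2: EPC = 100 / 10 = 10.0 ends/cm

10.0 ends/cm


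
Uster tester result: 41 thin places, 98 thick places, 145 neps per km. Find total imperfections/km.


Formula: Total = thin places + thick places + neps
Total = 41 + 98 + 145
Total = 284 imperfections/km

284 imperfections/km


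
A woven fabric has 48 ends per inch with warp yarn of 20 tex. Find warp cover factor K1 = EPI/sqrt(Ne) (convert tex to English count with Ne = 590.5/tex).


Formula: K1 = EPI / sqrt(Ne), with Ne = 590.5 / tex_warp
Step 1: Ne = 590.5 / 20 = 29.525
Step 2: sqrt(Ne) = sqrt(29.525) = 5.4337
Step 3: K1 = 48 / 5.4337 = 8.8

8.8


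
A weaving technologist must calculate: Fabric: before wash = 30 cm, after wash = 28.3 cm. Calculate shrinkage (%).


Formula: Shrinkage% = ((L_before - L_after) / L_before) * 100
Step 1: Shrinkage = 30 - 28.3 = 1.7 cm
Step 2: Shrinkage% = (1.7 / 30) * 100
Step 3: Shrinkage% = 0.056667 * 100 = 5.6667% ≈ 5.7%

5.7%


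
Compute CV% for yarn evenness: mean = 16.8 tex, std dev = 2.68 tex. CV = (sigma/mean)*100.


Formula: CV% = (standard deviation / mean) * 100
Step 1: Ratio = 2.68 / 16.8 = 0.159524
Step 2: CV% = 0.159524 * 100 = 15.9524% ≈ 16.0%

16.0%


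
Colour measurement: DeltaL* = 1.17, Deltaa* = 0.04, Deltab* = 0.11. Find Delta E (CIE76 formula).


Formula: Delta E = sqrt(dL*^2 + da*^2 + db*^2)
Step 1: dL*^2 = 1.17^2 = 1.3689
Step 2: da*^2 = 0.04^2 = 0.0016
Step 3: db*^2 = 0.11^2 = 0.0121
Step 4: Sum = 1.3689 + 0.0016 + 0.0121 = 1.3826
Step 5: Delta E = sqrt(1.3826) = 1.18

1.18 Delta E


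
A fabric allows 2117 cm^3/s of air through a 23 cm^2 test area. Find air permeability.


Formula: Air Permeability = Airflow / Test Area
AP = 2117 cm^3/s / 23 cm^2
AP = 92.0 cm^3/s/cm^2

92.0 cm^3/s/cm^2


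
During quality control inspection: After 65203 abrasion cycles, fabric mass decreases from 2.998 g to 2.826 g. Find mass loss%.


Formula: Mass loss% = ((m_before - m_after) / m_before) * 100
Step 1: Mass loss = 2.998 - 2.826 = 0.172 g
Step 2: Ratio = 0.172 / 2.998 = 0.0573716
Step 3: Mass loss% = 0.0573716 * 100 = 5.73716% ≈ 5.74%

5.74%


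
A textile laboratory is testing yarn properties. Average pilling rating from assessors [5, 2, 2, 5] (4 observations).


Formula: Mean = sum / count
Sum = 5 + 2 + 2 + 5 = 14
Mean = 14 / 4 = 3.5

3.5


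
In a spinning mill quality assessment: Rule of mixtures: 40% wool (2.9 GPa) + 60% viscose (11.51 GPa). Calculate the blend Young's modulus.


Formula: Blend property = (fraction_A * property_A) + (fraction_B * property_B)
Step 1: Contribution A = 40/100 * 2.9 GPa = 1.16 GPa
Step 2: Contribution B = 60/100 * 11.51 GPa = 6.906 GPa
Step 3: Blend Young's modulus = 1.16 + 6.906 = 8.066 GPa

8.066 GPa


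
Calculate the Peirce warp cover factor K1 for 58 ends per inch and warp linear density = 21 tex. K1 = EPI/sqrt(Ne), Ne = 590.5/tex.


Formula: K1 = EPI / sqrt(Ne), with Ne = 590.5 / tex_warp
Step 1: Ne = 590.5 / 21 = 28.119
Step 2: sqrt(Ne) = sqrt(28.119) = 5.3027
Step 3: K1 = 58 / 5.3027 = 10.9

10.9


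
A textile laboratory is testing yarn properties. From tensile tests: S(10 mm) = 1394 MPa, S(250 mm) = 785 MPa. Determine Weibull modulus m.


Formula: m = ln(L1/L2) / ln(S2/S1)
Step 1: ln(L1/L2) = ln(10/250) = -3.21888
Step 2: S2/S1 = 785/1394 = 0.56313
Step 3: ln(S2/S1) = ln(0.56313) = -0.57424
Step 4: m = -3.21888 / -0.57424 = 5.61

5.61 (Weibull m)


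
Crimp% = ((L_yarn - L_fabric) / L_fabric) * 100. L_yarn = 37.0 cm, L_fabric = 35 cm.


Formula: Crimp% = ((L_yarn - L_fabric) / L_fabric) * 100
Step 1: Extension = 37.0 - 35 = 2.0 cm
Step 2: Crimp% = (2.0 / 35) * 100
Step 3: Crimp% = 0.057143 * 100 = 5.7143% ≈ 5.7%

5.7%


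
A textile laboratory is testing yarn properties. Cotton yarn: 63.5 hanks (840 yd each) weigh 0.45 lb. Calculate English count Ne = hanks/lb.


Formula: Ne = hanks / mass_lb
Substituting: Ne = 63.5 / 0.45
Ne = 141.1

141.1 Ne


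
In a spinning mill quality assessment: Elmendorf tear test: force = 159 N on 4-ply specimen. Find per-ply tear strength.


Formula: Per-ply strength = Total force / Number of plies
Per-ply = 159 N / 4
Per-ply = 39.75 N

39.75 N


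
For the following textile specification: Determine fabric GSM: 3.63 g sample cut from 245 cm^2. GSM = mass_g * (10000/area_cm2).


Formula: GSM = mass_g / area_m2
Step 1: Convert area: 245 cm^2 = 245 / 10000 = 0.0245 m^2
Step 2: GSM = 3.63 g / 0.0245 m^2 = 148.2 g/m^2

148.2 g/m^2


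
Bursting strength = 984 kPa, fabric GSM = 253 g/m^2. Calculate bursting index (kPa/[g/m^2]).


Formula: Bursting Index = Bursting Strength / Fabric GSM
BI = 984 kPa / 253 g/m^2
BI = 3.889 kPa/(g/m^2)

3.889 kPa/(g/m^2)


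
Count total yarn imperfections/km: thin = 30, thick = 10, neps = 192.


Formula: Total = thin places + thick places + neps
Total = 30 + 10 + 192
Total = 232 imperfections/km

232 imperfections/km


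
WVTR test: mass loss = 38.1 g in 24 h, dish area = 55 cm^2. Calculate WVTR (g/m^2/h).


Formula: WVTR = mass_loss / (area * time)
Step 1: Convert area: 55 cm^2 = 0.0055 m^2
Step 2: WVTR = 38.1 g / (0.0055 m^2 * 24 h)
Step 3: WVTR = 38.1 / 0.132 = 288.6 g/m^2/h

288.6 g/m^2/h


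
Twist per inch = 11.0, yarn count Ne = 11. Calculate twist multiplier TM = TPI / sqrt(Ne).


Formula: TM = TPI / sqrt(Ne)
Step 1: sqrt(Ne) = sqrt(11) = 3.3166
Step 2: TM = 11.0 / 3.3166 = 3.32

3.32 TM


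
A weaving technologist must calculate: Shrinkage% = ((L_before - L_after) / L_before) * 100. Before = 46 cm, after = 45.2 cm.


Formula: Shrinkage% = ((L_before - L_after) / L_before) * 100
Step 1: Shrinkage = 46 - 45.2 = 0.8 cm
Step 2: Shrinkage% = (0.8 / 46) * 100
Step 3: Shrinkage% = 0.017391 * 100 = 1.7391% ≈ 1.7%

1.7%


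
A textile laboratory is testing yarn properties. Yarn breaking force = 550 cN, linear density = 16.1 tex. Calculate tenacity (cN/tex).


Formula: Tenacity = Breaking force / Linear density
Tenacity = 550 cN / 16.1 tex
Tenacity = 34.16 cN/tex

34.16 cN/tex


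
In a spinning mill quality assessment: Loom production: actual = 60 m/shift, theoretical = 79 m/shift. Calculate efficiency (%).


Formula: Efficiency% = (Actual output / Theoretical output) * 100
Efficiency% = (60 / 79) * 100
Efficiency% = 0.759494 * 100 = 75.9494% ≈ 75.9%

75.9%


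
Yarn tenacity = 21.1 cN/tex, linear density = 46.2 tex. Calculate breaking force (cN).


Formula: Breaking force = Tenacity * Linear density
F = 21.1 cN/tex * 46.2 tex
F = 974.82 cN

974.82 cN


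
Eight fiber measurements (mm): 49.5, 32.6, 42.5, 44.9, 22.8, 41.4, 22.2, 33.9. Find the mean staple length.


Formula: Mean = sum of lengths / count
Sum = 49.5 + 32.6 + 42.5 + 44.9 + 22.8 + 41.4 + 22.2 + 33.9
Sum = 289.8 mm
Mean = 289.8 / 8 = 36.23 mm

36.23 mm


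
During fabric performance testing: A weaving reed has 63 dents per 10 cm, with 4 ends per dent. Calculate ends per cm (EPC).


Formula: EPC = (dents per 10 cm * ends per dent) / 10
Step 1: Total ends per 10 cm = 63 * 4 = 252
Step 2: EPC = 252 / 10 = 25.2 ends/cm

25.2 ends/cm


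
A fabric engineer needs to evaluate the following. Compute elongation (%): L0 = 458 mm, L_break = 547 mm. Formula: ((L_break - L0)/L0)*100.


Formula: Elongation (%) = ((L_break - L0) / L0) * 100
Step 1: Extension = 547 - 458 = 89 mm
Step 2: Elongation = (89 / 458) * 100
Step 3: Elongation = 0.194323 * 100 = 19.4323% ≈ 19.4%

19.4%


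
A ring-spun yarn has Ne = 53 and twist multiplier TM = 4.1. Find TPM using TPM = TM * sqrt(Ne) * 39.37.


Formula: TPM = TM * sqrt(Ne) * 39.37
Step 1: sqrt(Ne) = sqrt(53) = 7.2801
Step 2: TM * sqrt(Ne) = 4.1 * 7.2801 = 29.8484
Step 3: TPM = 29.8484 * 39.37 = 1175 twists/m

1175 twists/m


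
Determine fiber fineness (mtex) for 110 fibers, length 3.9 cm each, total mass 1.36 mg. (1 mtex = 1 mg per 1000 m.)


Formula: fineness (mtex) = mass (mg) / total length (km) = (mass_mg / total_length_m) * 1000
Step 1: Convert fiber length: 3.9 cm = 0.039 m
Step 2: Total fiber length = 110 * 0.039 = 4.29 m
Step 3: Linear density = 1.36 mg / 4.29 m = 0.3170 mg/m
Step 4: fineness = 0.3170 * 1000 = 317.0 mtex

317.0 mtex


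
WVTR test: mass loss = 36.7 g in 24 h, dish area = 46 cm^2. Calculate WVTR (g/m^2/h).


Formula: WVTR = mass_loss / (area * time)
Step 1: Convert area: 46 cm^2 = 0.0046 m^2
Step 2: WVTR = 36.7 g / (0.0046 m^2 * 24 h)
Step 3: WVTR = 36.7 / 0.1104 = 332.4 g/m^2/h

332.4 g/m^2/h


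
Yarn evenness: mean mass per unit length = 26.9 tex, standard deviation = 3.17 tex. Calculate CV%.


Formula: CV% = (standard deviation / mean) * 100
Step 1: Ratio = 3.17 / 26.9 = 0.117844
Step 2: CV% = 0.117844 * 100 = 11.7844% ≈ 11.8%

11.8%


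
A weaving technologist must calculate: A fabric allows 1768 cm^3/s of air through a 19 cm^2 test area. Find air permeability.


Formula: Air Permeability = Airflow / Test Area
AP = 1768 cm^3/s / 19 cm^2
AP = 93.1 cm^3/s/cm^2

93.1 cm^3/s/cm^2


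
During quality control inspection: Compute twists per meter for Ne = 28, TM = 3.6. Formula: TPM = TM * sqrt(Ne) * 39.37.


Formula: TPM = TM * sqrt(Ne) * 39.37
Step 1: sqrt(Ne) = sqrt(28) = 5.2915
Step 2: TM * sqrt(Ne) = 3.6 * 5.2915 = 19.0494
Step 3: TPM = 19.0494 * 39.37 = 750 twists/m

750 twists/m


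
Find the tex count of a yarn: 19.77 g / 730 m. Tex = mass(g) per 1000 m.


Formula: Tex = (mass_g / length_m) * 1000
Substituting: Tex = (19.77 / 730) * 1000
Intermediate: 19.77 / 730 = 0.02708219 g/m
Tex = 0.02708219 * 1000 = 27.08 tex

27.08 tex


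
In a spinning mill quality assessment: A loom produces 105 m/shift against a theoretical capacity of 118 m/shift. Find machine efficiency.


Formula: Efficiency% = (Actual output / Theoretical output) * 100
Efficiency% = (105 / 118) * 100
Efficiency% = 0.889831 * 100 = 88.9831% ≈ 89.0%

89.0%


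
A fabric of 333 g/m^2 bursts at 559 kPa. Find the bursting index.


Formula: Bursting Index = Bursting Strength / Fabric GSM
BI = 559 kPa / 333 g/m^2
BI = 1.679 kPa/(g/m^2)

1.679 kPa/(g/m^2)


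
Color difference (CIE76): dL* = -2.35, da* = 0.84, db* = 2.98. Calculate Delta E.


Formula: Delta E = sqrt(dL*^2 + da*^2 + db*^2)
Step 1: dL*^2 = (-2.35)^2 = 5.5225
Step 2: da*^2 = 0.84^2 = 0.7056
Step 3: db*^2 = 2.98^2 = 8.8804
Step 4: Sum = 5.5225 + 0.7056 + 8.8804 = 15.1085
Step 5: Delta E = sqrt(15.1085) = 3.89

3.89 Delta E


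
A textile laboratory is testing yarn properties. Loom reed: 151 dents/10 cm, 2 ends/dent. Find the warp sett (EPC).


Formula: EPC = (dents per 10 cm * ends per dent) / 10
Step 1: Total ends per 10 cm = 151 * 2 = 302
Step 2: EPC = 302 / 10 = 30.2 ends/cm

30.2 ends/cm


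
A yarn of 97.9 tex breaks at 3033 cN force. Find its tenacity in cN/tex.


Formula: Tenacity = Breaking force / Linear density
Tenacity = 3033 cN / 97.9 tex
Tenacity = 30.98 cN/tex

30.98 cN/tex


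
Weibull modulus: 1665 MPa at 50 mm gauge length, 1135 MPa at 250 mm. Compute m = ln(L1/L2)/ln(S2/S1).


Formula: m = ln(L1/L2) / ln(S2/S1)
Step 1: ln(L1/L2) = ln(50/250) = -1.60944
Step 2: S2/S1 = 1135/1665 = 0.68168
Step 3: ln(S2/S1) = ln(0.68168) = -0.38319
Step 4: m = -1.60944 / -0.38319 = 4.20

4.20 (Weibull m)


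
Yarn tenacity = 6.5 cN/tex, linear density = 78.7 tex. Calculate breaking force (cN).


Formula: Breaking force = Tenacity * Linear density
F = 6.5 cN/tex * 78.7 tex
F = 511.55 cN

511.55 cN


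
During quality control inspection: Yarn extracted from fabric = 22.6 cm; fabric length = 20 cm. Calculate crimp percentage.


Formula: Crimp% = ((L_yarn - L_fabric) / L_fabric) * 100
Step 1: Extension = 22.6 - 20 = 2.6 cm
Step 2: Crimp% = (2.6 / 20) * 100
Step 3: Crimp% = 0.13 * 100 = 13.0%

13.0%


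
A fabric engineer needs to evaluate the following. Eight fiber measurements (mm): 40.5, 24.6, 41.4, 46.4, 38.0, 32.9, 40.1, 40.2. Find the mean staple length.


Formula: Mean = sum of lengths / count
Sum = 40.5 + 24.6 + 41.4 + 46.4 + 38.0 + 32.9 + 40.1 + 40.2
Sum = 304.1 mm
Mean = 304.1 / 8 = 38.01 mm

38.01 mm


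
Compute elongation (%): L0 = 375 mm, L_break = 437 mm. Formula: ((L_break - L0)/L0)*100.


Formula: Elongation (%) = ((L_break - L0) / L0) * 100
Step 1: Extension = 437 - 375 = 62 mm
Step 2: Elongation = (62 / 375) * 100
Step 3: Elongation = 0.165333 * 100 = 16.5333% ≈ 16.5%

16.5%


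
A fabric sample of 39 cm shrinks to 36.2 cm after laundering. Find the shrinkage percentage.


Formula: Shrinkage% = ((L_before - L_after) / L_before) * 100
Step 1: Shrinkage = 39 - 36.2 = 2.8 cm
Step 2: Shrinkage% = (2.8 / 39) * 100
Step 3: Shrinkage% = 0.071795 * 100 = 7.1795% ≈ 7.2%

7.2%


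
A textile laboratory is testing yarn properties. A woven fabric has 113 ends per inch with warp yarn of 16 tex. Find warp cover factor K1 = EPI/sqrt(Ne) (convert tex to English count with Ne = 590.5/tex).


Formula: K1 = EPI / sqrt(Ne), with Ne = 590.5 / tex_warp
Step 1: Ne = 590.5 / 16 = 36.906
Step 2: sqrt(Ne) = sqrt(36.906) = 6.075
Step 3: K1 = 113 / 6.075 = 18.6

18.6


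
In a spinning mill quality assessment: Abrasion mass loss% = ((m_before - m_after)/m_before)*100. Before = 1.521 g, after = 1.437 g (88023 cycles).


Formula: Mass loss% = ((m_before - m_after) / m_before) * 100
Step 1: Mass loss = 1.521 - 1.437 = 0.084 g
Step 2: Ratio = 0.084 / 1.521 = 0.0552268
Step 3: Mass loss% = 0.0552268 * 100 = 5.52268% ≈ 5.52%

5.52%


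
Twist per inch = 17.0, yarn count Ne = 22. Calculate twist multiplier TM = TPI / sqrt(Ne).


Formula: TM = TPI / sqrt(Ne)
Step 1: sqrt(Ne) = sqrt(22) = 4.6904
Step 2: TM = 17.0 / 4.6904 = 3.62

3.62 TM


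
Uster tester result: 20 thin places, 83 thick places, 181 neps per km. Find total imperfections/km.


Formula: Total = thin places + thick places + neps
Total = 20 + 83 + 181
Total = 284 imperfections/km

284 imperfections/km


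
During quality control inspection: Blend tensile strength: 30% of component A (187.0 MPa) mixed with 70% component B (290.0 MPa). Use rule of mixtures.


Formula: Blend property = (fraction_A * property_A) + (fraction_B * property_B)
Step 1: Contribution A = 30/100 * 187.0 MPa = 56.1 MPa
Step 2: Contribution B = 70/100 * 290.0 MPa = 203.0 MPa
Step 3: Blend tensile strength = 56.1 + 203.0 = 259.1 MPa

259.1 MPa


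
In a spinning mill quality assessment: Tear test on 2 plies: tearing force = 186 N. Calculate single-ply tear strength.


Formula: Per-ply strength = Total force / Number of plies
Per-ply = 186 N / 2
Per-ply = 93 N

93 N


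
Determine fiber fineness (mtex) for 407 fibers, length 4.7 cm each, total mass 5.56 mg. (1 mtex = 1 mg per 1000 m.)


Formula: fineness (mtex) = mass (mg) / total length (km) = (mass_mg / total_length_m) * 1000
Step 1: Convert fiber length: 4.7 cm = 0.047 m
Step 2: Total fiber length = 407 * 0.047 = 19.129 m
Step 3: Linear density = 5.56 mg / 19.129 m = 0.2907 mg/m
Step 4: fineness = 0.2907 * 1000 = 290.7 mtex

290.7 mtex


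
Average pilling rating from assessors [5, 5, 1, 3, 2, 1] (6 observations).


Formula: Mean = sum / count
Sum = 5 + 5 + 1 + 3 + 2 + 1 = 17
Mean = 17 / 6 = 2.8

2.8


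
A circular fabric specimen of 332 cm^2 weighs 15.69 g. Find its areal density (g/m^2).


Formula: GSM = mass_g / area_m2
Step 1: Convert area: 332 cm^2 = 332 / 10000 = 0.0332 m^2
Step 2: GSM = 15.69 g / 0.0332 m^2 = 472.6 g/m^2

472.6 g/m^2


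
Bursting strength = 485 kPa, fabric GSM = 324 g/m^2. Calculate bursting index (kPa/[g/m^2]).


Formula: Bursting Index = Bursting Strength / Fabric GSM
BI = 485 kPa / 324 g/m^2
BI = 1.497 kPa/(g/m^2)

1.497 kPa/(g/m^2)


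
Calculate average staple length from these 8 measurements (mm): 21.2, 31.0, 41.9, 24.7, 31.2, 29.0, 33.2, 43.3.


Formula: Mean = sum of lengths / count
Sum = 21.2 + 31.0 + 41.9 + 24.7 + 31.2 + 29.0 + 33.2 + 43.3
Sum = 255.5 mm
Mean = 255.5 / 8 = 31.94 mm

31.94 mm


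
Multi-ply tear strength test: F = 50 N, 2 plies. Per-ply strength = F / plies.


Formula: Per-ply strength = Total force / Number of plies
Per-ply = 50 N / 2
Per-ply = 25 N

25 N


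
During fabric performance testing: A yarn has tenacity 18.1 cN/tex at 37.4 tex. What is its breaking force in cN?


Formula: Breaking force = Tenacity * Linear density
F = 18.1 cN/tex * 37.4 tex
F = 676.94 cN

676.94 cN


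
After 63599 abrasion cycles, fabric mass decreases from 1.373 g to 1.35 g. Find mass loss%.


Formula: Mass loss% = ((m_before - m_after) / m_before) * 100
Step 1: Mass loss = 1.373 - 1.35 = 0.023 g
Step 2: Ratio = 0.023 / 1.373 = 0.0167516
Step 3: Mass loss% = 0.0167516 * 100 = 1.67516% ≈ 1.68%

1.68%


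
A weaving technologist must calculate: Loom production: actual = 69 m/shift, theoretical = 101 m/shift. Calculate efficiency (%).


Formula: Efficiency% = (Actual output / Theoretical output) * 100
Efficiency% = (69 / 101) * 100
Efficiency% = 0.683168 * 100 = 68.3168% ≈ 68.3%

68.3%


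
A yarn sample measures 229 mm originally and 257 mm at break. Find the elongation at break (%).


Formula: Elongation (%) = ((L_break - L0) / L0) * 100
Step 1: Extension = 257 - 229 = 28 mm
Step 2: Elongation = (28 / 229) * 100
Step 3: Elongation = 0.122271 * 100 = 12.2271% ≈ 12.2%

12.2%


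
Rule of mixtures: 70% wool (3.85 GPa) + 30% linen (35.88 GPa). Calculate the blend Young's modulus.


Formula: Blend property = (fraction_A * property_A) + (fraction_B * property_B)
Step 1: Contribution A = 70/100 * 3.85 GPa = 2.695 GPa
Step 2: Contribution B = 30/100 * 35.88 GPa = 10.764 GPa
Step 3: Blend Young's modulus = 2.695 + 10.764 = 13.459 GPa

13.459 GPa


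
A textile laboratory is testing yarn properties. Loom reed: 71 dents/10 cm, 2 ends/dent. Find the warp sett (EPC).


Formula: EPC = (dents per 10 cm * ends per dent) / 10
Step 1: Total ends per 10 cm = 71 * 2 = 142
Step 2: EPC = 142 / 10 = 14.2 ends/cm

14.2 ends/cm


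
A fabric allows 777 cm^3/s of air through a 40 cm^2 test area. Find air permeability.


Formula: Air Permeability = Airflow / Test Area
AP = 777 cm^3/s / 40 cm^2
AP = 19.4 cm^3/s/cm^2

19.4 cm^3/s/cm^2


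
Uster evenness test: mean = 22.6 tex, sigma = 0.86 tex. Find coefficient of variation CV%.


Formula: CV% = (standard deviation / mean) * 100
Step 1: Ratio = 0.86 / 22.6 = 0.038053
Step 2: CV% = 0.038053 * 100 = 3.8053% ≈ 3.8%

3.8%


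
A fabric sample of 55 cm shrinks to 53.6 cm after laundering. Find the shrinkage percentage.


Formula: Shrinkage% = ((L_before - L_after) / L_before) * 100
Step 1: Shrinkage = 55 - 53.6 = 1.4 cm
Step 2: Shrinkage% = (1.4 / 55) * 100
Step 3: Shrinkage% = 0.025455 * 100 = 2.5455% ≈ 2.5%

2.5%


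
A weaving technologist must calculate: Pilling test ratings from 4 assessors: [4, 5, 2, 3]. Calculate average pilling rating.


Formula: Mean = sum / count
Sum = 4 + 5 + 2 + 3 = 14
Mean = 14 / 4 = 3.5

3.5


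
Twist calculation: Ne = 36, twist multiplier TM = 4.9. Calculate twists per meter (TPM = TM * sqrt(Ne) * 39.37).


Formula: TPM = TM * sqrt(Ne) * 39.37
Step 1: sqrt(Ne) = sqrt(36) = 6
Step 2: TM * sqrt(Ne) = 4.9 * 6 = 29.4
Step 3: TPM = 29.4 * 39.37 = 1157 twists/m

1157 twists/m


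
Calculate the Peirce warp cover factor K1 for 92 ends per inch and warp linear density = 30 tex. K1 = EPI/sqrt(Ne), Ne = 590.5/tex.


Formula: K1 = EPI / sqrt(Ne), with Ne = 590.5 / tex_warp
Step 1: Ne = 590.5 / 30 = 19.683
Step 2: sqrt(Ne) = sqrt(19.683) = 4.4366
Step 3: K1 = 92 / 4.4366 = 20.7

20.7


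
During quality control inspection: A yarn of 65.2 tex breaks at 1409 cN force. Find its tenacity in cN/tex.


Formula: Tenacity = Breaking force / Linear density
Tenacity = 1409 cN / 65.2 tex
Tenacity = 21.61 cN/tex

21.61 cN/tex


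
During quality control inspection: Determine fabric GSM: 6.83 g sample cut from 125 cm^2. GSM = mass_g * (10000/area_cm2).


Formula: GSM = mass_g / area_m2
Step 1: Convert area: 125 cm^2 = 125 / 10000 = 0.0125 m^2
Step 2: GSM = 6.83 g / 0.0125 m^2 = 546.4 g/m^2

546.4 g/m^2


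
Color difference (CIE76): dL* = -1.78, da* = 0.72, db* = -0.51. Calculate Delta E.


Formula: Delta E = sqrt(dL*^2 + da*^2 + db*^2)
Step 1: dL*^2 = (-1.78)^2 = 3.1684
Step 2: da*^2 = 0.72^2 = 0.5184
Step 3: db*^2 = (-0.51)^2 = 0.2601
Step 4: Sum = 3.1684 + 0.5184 + 0.2601 = 3.9469
Step 5: Delta E = sqrt(3.9469) = 1.99

1.99 Delta E


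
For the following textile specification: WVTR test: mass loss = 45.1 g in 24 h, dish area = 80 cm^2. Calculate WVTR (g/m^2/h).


Formula: WVTR = mass_loss / (area * time)
Step 1: Convert area: 80 cm^2 = 0.008 m^2
Step 2: WVTR = 45.1 g / (0.008 m^2 * 24 h)
Step 3: WVTR = 45.1 / 0.192 = 234.9 g/m^2/h

234.9 g/m^2/h


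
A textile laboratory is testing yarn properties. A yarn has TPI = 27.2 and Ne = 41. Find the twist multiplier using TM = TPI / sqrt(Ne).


Formula: TM = TPI / sqrt(Ne)
Step 1: sqrt(Ne) = sqrt(41) = 6.4031
Step 2: TM = 27.2 / 6.4031 = 4.25

4.25 TM


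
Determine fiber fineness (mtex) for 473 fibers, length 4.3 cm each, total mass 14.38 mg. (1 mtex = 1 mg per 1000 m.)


Formula: fineness (mtex) = mass (mg) / total length (km) = (mass_mg / total_length_m) * 1000
Step 1: Convert fiber length: 4.3 cm = 0.043 m
Step 2: Total fiber length = 473 * 0.043 = 20.339 m
Step 3: Linear density = 14.38 mg / 20.339 m = 0.7070 mg/m
Step 4: fineness = 0.7070 * 1000 = 707.0 mtex

707.0 mtex


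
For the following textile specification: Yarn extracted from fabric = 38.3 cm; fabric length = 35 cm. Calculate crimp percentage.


Formula: Crimp% = ((L_yarn - L_fabric) / L_fabric) * 100
Step 1: Extension = 38.3 - 35 = 3.3 cm
Step 2: Crimp% = (3.3 / 35) * 100
Step 3: Crimp% = 0.094286 * 100 = 9.4286% ≈ 9.4%

9.4%


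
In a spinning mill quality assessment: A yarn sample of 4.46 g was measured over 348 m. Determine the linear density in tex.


Formula: Tex = (mass_g / length_m) * 1000
Substituting: Tex = (4.46 / 348) * 1000
Intermediate: 4.46 / 348 = 0.01281609 g/m
Tex = 0.01281609 * 1000 = 12.82 tex

12.82 tex


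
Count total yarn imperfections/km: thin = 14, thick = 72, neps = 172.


Formula: Total = thin places + thick places + neps
Total = 14 + 72 + 172
Total = 258 imperfections/km

258 imperfections/km


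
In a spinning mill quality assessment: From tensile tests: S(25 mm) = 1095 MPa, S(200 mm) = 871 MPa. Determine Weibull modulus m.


Formula: m = ln(L1/L2) / ln(S2/S1)
Step 1: ln(L1/L2) = ln(25/200) = -2.07944
Step 2: S2/S1 = 871/1095 = 0.79543
Step 3: ln(S2/S1) = ln(0.79543) = -0.22887
Step 4: m = -2.07944 / -0.22887 = 9.09

9.09 (Weibull m)


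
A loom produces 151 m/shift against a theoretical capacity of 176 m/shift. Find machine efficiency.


Formula: Efficiency% = (Actual output / Theoretical output) * 100
Efficiency% = (151 / 176) * 100
Efficiency% = 0.857955 * 100 = 85.7955% ≈ 85.8%

85.8%


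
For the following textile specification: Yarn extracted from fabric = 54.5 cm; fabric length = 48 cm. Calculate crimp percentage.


Formula: Crimp% = ((L_yarn - L_fabric) / L_fabric) * 100
Step 1: Extension = 54.5 - 48 = 6.5 cm
Step 2: Crimp% = (6.5 / 48) * 100
Step 3: Crimp% = 0.135417 * 100 = 13.5417% ≈ 13.5%

13.5%


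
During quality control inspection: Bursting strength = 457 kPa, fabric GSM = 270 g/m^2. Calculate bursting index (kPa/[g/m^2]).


Formula: Bursting Index = Bursting Strength / Fabric GSM
BI = 457 kPa / 270 g/m^2
BI = 1.693 kPa/(g/m^2)

1.693 kPa/(g/m^2)


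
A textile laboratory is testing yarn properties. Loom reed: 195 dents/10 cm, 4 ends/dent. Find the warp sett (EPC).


Formula: EPC = (dents per 10 cm * ends per dent) / 10
Step 1: Total ends per 10 cm = 195 * 4 = 780
Step 2: EPC = 780 / 10 = 78.0 ends/cm

78.0 ends/cm


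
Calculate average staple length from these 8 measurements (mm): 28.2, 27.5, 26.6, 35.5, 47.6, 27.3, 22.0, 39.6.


Formula: Mean = sum of lengths / count
Sum = 28.2 + 27.5 + 26.6 + 35.5 + 47.6 + 27.3 + 22.0 + 39.6
Sum = 254.3 mm
Mean = 254.3 / 8 = 31.79 mm

31.79 mm


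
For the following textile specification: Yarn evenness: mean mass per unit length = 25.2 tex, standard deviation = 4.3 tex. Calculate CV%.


Formula: CV% = (standard deviation / mean) * 100
Step 1: Ratio = 4.3 / 25.2 = 0.170635
Step 2: CV% = 0.170635 * 100 = 17.0635% ≈ 17.1%

17.1%


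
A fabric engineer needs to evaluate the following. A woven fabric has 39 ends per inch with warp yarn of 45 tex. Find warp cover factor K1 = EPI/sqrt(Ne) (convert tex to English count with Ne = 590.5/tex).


Formula: K1 = EPI / sqrt(Ne), with Ne = 590.5 / tex_warp
Step 1: Ne = 590.5 / 45 = 13.122
Step 2: sqrt(Ne) = sqrt(13.122) = 3.6224
Step 3: K1 = 39 / 3.6224 = 10.8

10.8


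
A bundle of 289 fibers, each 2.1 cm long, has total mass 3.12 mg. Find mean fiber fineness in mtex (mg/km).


Formula: fineness (mtex) = mass (mg) / total length (km) = (mass_mg / total_length_m) * 1000
Step 1: Convert fiber length: 2.1 cm = 0.021 m
Step 2: Total fiber length = 289 * 0.021 = 6.069 m
Step 3: Linear density = 3.12 mg / 6.069 m = 0.5141 mg/m
Step 4: fineness = 0.5141 * 1000 = 514.1 mtex

514.1 mtex


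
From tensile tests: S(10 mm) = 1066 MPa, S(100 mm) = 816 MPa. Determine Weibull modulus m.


Formula: m = ln(L1/L2) / ln(S2/S1)
Step 1: ln(L1/L2) = ln(10/100) = -2.30259
Step 2: S2/S1 = 816/1066 = 0.76548
Step 3: ln(S2/S1) = ln(0.76548) = -0.26725
Step 4: m = -2.30259 / -0.26725 = 8.62

8.62 (Weibull m)


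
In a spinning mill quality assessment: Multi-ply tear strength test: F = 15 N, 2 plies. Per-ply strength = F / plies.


Formula: Per-ply strength = Total force / Number of plies
Per-ply = 15 N / 2
Per-ply = 7.5 N

7.5 N


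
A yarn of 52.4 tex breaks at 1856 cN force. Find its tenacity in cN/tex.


Formula: Tenacity = Breaking force / Linear density
Tenacity = 1856 cN / 52.4 tex
Tenacity = 35.42 cN/tex

35.42 cN/tex


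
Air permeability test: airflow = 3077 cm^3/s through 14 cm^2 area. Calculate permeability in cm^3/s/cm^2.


Formula: Air Permeability = Airflow / Test Area
AP = 3077 cm^3/s / 14 cm^2
AP = 219.8 cm^3/s/cm^2

219.8 cm^3/s/cm^2


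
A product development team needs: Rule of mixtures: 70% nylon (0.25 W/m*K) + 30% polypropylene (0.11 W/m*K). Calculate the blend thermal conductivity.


Formula: Blend property = (fraction_A * property_A) + (fraction_B * property_B)
Step 1: Contribution A = 70/100 * 0.25 W/m*K = 0.175 W/m*K
Step 2: Contribution B = 30/100 * 0.11 W/m*K = 0.033 W/m*K
Step 3: Blend thermal conductivity = 0.175 + 0.033 = 0.208 W/m*K

0.208 W/m*K


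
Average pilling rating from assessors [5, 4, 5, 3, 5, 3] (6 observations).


Formula: Mean = sum / count
Sum = 5 + 4 + 5 + 3 + 5 + 3 = 25
Mean = 25 / 6 = 4.2

4.2


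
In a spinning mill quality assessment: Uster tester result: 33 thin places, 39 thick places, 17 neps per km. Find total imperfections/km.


Formula: Total = thin places + thick places + neps
Total = 33 + 39 + 17
Total = 89 imperfections/km

89 imperfections/km


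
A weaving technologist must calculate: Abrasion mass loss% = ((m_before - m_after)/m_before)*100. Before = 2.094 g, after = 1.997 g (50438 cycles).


Formula: Mass loss% = ((m_before - m_after) / m_before) * 100
Step 1: Mass loss = 2.094 - 1.997 = 0.097 g
Step 2: Ratio = 0.097 / 2.094 = 0.0463228
Step 3: Mass loss% = 0.0463228 * 100 = 4.63228% ≈ 4.63%

4.63%


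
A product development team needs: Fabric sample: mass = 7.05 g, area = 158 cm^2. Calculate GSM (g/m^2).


Formula: GSM = mass_g / area_m2
Step 1: Convert area: 158 cm^2 = 158 / 10000 = 0.0158 m^2
Step 2: GSM = 7.05 g / 0.0158 m^2 = 446.2 g/m^2

446.2 g/m^2


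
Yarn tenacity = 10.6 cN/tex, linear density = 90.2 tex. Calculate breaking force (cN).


Formula: Breaking force = Tenacity * Linear density
F = 10.6 cN/tex * 90.2 tex
F = 956.12 cN

956.12 cN


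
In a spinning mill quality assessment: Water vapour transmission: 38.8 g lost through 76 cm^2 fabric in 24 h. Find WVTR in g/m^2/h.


Formula: WVTR = mass_loss / (area * time)
Step 1: Convert area: 76 cm^2 = 0.0076 m^2
Step 2: WVTR = 38.8 g / (0.0076 m^2 * 24 h)
Step 3: WVTR = 38.8 / 0.1824 = 212.7 g/m^2/h

212.7 g/m^2/h


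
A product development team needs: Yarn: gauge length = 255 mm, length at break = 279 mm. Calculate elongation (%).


Formula: Elongation (%) = ((L_break - L0) / L0) * 100
Step 1: Extension = 279 - 255 = 24 mm
Step 2: Elongation = (24 / 255) * 100
Step 3: Elongation = 0.094118 * 100 = 9.4118% ≈ 9.4%

9.4%


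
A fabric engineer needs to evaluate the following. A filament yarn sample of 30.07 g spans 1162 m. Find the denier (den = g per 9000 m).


Formula: den = (mass_g / length_m) * 9000
Substituting: den = (30.07 / 1162) * 9000
Intermediate: 30.07 / 1162 = 0.0258778 g/m
den = 0.0258778 * 9000 = 232.9 denier

232.9 denier


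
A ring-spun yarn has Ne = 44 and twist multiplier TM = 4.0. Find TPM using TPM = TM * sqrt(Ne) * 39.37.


Formula: TPM = TM * sqrt(Ne) * 39.37
Step 1: sqrt(Ne) = sqrt(44) = 6.6332
Step 2: TM * sqrt(Ne) = 4.0 * 6.6332 = 26.5328
Step 3: TPM = 26.5328 * 39.37 = 1045 twists/m

1045 twists/m


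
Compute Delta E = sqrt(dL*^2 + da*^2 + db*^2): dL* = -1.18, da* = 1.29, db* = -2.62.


Formula: Delta E = sqrt(dL*^2 + da*^2 + db*^2)
Step 1: dL*^2 = (-1.18)^2 = 1.3924
Step 2: da*^2 = 1.29^2 = 1.6641
Step 3: db*^2 = (-2.62)^2 = 6.8644
Step 4: Sum = 1.3924 + 1.6641 + 6.8644 = 9.9209
Step 5: Delta E = sqrt(9.9209) = 3.15

3.15 Delta E


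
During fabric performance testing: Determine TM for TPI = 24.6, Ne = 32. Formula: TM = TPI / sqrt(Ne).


Formula: TM = TPI / sqrt(Ne)
Step 1: sqrt(Ne) = sqrt(32) = 5.6569
Step 2: TM = 24.6 / 5.6569 = 4.35

4.35 TM


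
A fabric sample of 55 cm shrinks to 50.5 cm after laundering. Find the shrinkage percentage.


Formula: Shrinkage% = ((L_before - L_after) / L_before) * 100
Step 1: Shrinkage = 55 - 50.5 = 4.5 cm
Step 2: Shrinkage% = (4.5 / 55) * 100
Step 3: Shrinkage% = 0.081818 * 100 = 8.1818% ≈ 8.2%

8.2%


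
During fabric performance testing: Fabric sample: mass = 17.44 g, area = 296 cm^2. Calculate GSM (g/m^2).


Formula: GSM = mass_g / area_m2
Step 1: Convert area: 296 cm^2 = 296 / 10000 = 0.0296 m^2
Step 2: GSM = 17.44 g / 0.0296 m^2 = 589.2 g/m^2

589.2 g/m^2


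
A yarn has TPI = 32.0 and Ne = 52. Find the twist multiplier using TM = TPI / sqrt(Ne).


Formula: TM = TPI / sqrt(Ne)
Step 1: sqrt(Ne) = sqrt(52) = 7.2111
Step 2: TM = 32.0 / 7.2111 = 4.44

4.44 TM


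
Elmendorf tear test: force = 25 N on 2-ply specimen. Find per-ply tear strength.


Formula: Per-ply strength = Total force / Number of plies
Per-ply = 25 N / 2
Per-ply = 12.5 N

12.5 N


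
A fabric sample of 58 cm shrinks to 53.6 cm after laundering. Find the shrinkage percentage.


Formula: Shrinkage% = ((L_before - L_after) / L_before) * 100
Step 1: Shrinkage = 58 - 53.6 = 4.4 cm
Step 2: Shrinkage% = (4.4 / 58) * 100
Step 3: Shrinkage% = 0.075862 * 100 = 7.5862% ≈ 7.6%

7.6%


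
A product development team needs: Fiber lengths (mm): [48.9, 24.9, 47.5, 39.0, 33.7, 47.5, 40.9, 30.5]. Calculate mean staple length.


Formula: Mean = sum of lengths / count
Sum = 48.9 + 24.9 + 47.5 + 39.0 + 33.7 + 47.5 + 40.9 + 30.5
Sum = 312.9 mm
Mean = 312.9 / 8 = 39.11 mm

39.11 mm


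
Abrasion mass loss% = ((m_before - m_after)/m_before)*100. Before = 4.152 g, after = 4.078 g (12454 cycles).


Formula: Mass loss% = ((m_before - m_after) / m_before) * 100
Step 1: Mass loss = 4.152 - 4.078 = 0.074 g
Step 2: Ratio = 0.074 / 4.152 = 0.0178227
Step 3: Mass loss% = 0.0178227 * 100 = 1.78227% ≈ 1.78%

1.78%


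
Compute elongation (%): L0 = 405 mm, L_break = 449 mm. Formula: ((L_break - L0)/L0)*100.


Formula: Elongation (%) = ((L_break - L0) / L0) * 100
Step 1: Extension = 449 - 405 = 44 mm
Step 2: Elongation = (44 / 405) * 100
Step 3: Elongation = 0.108642 * 100 = 10.8642% ≈ 10.9%

10.9%


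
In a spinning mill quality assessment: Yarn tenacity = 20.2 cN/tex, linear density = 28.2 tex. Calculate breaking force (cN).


Formula: Breaking force = Tenacity * Linear density
F = 20.2 cN/tex * 28.2 tex
F = 569.64 cN

569.64 cN


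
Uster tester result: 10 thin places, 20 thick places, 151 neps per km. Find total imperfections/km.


Formula: Total = thin places + thick places + neps
Total = 10 + 20 + 151
Total = 181 imperfections/km

181 imperfections/km


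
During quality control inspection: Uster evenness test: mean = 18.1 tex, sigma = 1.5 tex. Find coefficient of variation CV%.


Formula: CV% = (standard deviation / mean) * 100
Step 1: Ratio = 1.5 / 18.1 = 0.082873
Step 2: CV% = 0.082873 * 100 = 8.2873% ≈ 8.3%

8.3%


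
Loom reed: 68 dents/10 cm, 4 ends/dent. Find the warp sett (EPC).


Formula: EPC = (dents per 10 cm * ends per dent) / 10
Step 1: Total ends per 10 cm = 68 * 4 = 272
Step 2: EPC = 272 / 10 = 27.2 ends/cm

27.2 ends/cm


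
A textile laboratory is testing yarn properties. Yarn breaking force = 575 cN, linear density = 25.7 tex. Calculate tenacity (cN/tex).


Formula: Tenacity = Breaking force / Linear density
Tenacity = 575 cN / 25.7 tex
Tenacity = 22.37 cN/tex

22.37 cN/tex


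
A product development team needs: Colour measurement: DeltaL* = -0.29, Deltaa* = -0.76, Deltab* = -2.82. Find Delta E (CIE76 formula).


Formula: Delta E = sqrt(dL*^2 + da*^2 + db*^2)
Step 1: dL*^2 = (-0.29)^2 = 0.0841
Step 2: da*^2 = (-0.76)^2 = 0.5776
Step 3: db*^2 = (-2.82)^2 = 7.9524
Step 4: Sum = 0.0841 + 0.5776 + 7.9524 = 8.6141
Step 5: Delta E = sqrt(8.6141) = 2.93

2.93 Delta E


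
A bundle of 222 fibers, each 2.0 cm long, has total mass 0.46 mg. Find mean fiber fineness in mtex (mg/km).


Formula: fineness (mtex) = mass (mg) / total length (km) = (mass_mg / total_length_m) * 1000
Step 1: Convert fiber length: 2.0 cm = 0.02 m
Step 2: Total fiber length = 222 * 0.02 = 4.44 m
Step 3: Linear density = 0.46 mg / 4.44 m = 0.1036 mg/m
Step 4: fineness = 0.1036 * 1000 = 103.6 mtex

103.6 mtex


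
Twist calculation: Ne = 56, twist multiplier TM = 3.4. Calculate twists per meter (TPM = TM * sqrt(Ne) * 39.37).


Formula: TPM = TM * sqrt(Ne) * 39.37
Step 1: sqrt(Ne) = sqrt(56) = 7.4833
Step 2: TM * sqrt(Ne) = 3.4 * 7.4833 = 25.4432
Step 3: TPM = 25.4432 * 39.37 = 1002 twists/m

1002 twists/m


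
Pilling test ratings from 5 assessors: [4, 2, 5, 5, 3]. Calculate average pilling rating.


Formula: Mean = sum / count
Sum = 4 + 2 + 5 + 5 + 3 = 19
Mean = 19 / 5 = 3.8

3.8


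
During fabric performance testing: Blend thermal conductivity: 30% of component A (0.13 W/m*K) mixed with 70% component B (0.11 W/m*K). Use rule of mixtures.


Formula: Blend property = (fraction_A * property_A) + (fraction_B * property_B)
Step 1: Contribution A = 30/100 * 0.13 W/m*K = 0.039 W/m*K
Step 2: Contribution B = 70/100 * 0.11 W/m*K = 0.077 W/m*K
Step 3: Blend thermal conductivity = 0.039 + 0.077 = 0.116 W/m*K

0.116 W/m*K


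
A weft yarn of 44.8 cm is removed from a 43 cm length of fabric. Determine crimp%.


Formula: Crimp% = ((L_yarn - L_fabric) / L_fabric) * 100
Step 1: Extension = 44.8 - 43 = 1.8 cm
Step 2: Crimp% = (1.8 / 43) * 100
Step 3: Crimp% = 0.04186 * 100 = 4.186% ≈ 4.2%

4.2%


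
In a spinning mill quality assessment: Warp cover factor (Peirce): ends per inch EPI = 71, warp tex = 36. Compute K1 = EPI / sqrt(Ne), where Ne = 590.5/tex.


Formula: K1 = EPI / sqrt(Ne), with Ne = 590.5 / tex_warp
Step 1: Ne = 590.5 / 36 = 16.403
Step 2: sqrt(Ne) = sqrt(16.403) = 4.0501
Step 3: K1 = 71 / 4.0501 = 17.5

17.5


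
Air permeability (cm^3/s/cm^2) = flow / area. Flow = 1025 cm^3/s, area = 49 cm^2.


Formula: Air Permeability = Airflow / Test Area
AP = 1025 cm^3/s / 49 cm^2
AP = 20.9 cm^3/s/cm^2

20.9 cm^3/s/cm^2


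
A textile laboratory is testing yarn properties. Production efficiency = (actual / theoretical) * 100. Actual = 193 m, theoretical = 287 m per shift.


Formula: Efficiency% = (Actual output / Theoretical output) * 100
Efficiency% = (193 / 287) * 100
Efficiency% = 0.672474 * 100 = 67.2474% ≈ 67.2%

67.2%


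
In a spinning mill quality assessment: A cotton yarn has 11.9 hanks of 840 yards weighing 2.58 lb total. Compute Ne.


Formula: Ne = hanks / mass_lb
Substituting: Ne = 11.9 / 2.58
Ne = 4.6

4.6 Ne


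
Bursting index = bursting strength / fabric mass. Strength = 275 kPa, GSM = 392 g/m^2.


Formula: Bursting Index = Bursting Strength / Fabric GSM
BI = 275 kPa / 392 g/m^2
BI = 0.702 kPa/(g/m^2)

0.702 kPa/(g/m^2)


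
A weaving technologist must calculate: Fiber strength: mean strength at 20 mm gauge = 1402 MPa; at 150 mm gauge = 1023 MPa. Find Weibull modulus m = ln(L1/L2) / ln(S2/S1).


Formula: m = ln(L1/L2) / ln(S2/S1)
Step 1: ln(L1/L2) = ln(20/150) = -2.01490
Step 2: S2/S1 = 1023/1402 = 0.72967
Step 3: ln(S2/S1) = ln(0.72967) = -0.31516
Step 4: m = -2.01490 / -0.31516 = 6.39

6.39 (Weibull m)


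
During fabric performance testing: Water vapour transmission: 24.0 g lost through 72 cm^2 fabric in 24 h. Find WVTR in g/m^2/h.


Formula: WVTR = mass_loss / (area * time)
Step 1: Convert area: 72 cm^2 = 0.0072 m^2
Step 2: WVTR = 24.0 g / (0.0072 m^2 * 24 h)
Step 3: WVTR = 24.0 / 0.1728 = 138.9 g/m^2/h

138.9 g/m^2/h


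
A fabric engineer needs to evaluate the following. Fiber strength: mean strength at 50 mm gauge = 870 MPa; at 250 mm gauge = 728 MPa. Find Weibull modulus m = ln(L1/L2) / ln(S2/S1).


Formula: m = ln(L1/L2) / ln(S2/S1)
Step 1: ln(L1/L2) = ln(50/250) = -1.60944
Step 2: S2/S1 = 728/870 = 0.83678
Step 3: ln(S2/S1) = ln(0.83678) = -0.17819
Step 4: m = -1.60944 / -0.17819 = 9.03

9.03 (Weibull m)


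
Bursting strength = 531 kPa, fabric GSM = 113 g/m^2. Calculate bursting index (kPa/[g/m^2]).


Formula: Bursting Index = Bursting Strength / Fabric GSM
BI = 531 kPa / 113 g/m^2
BI = 4.699 kPa/(g/m^2)

4.699 kPa/(g/m^2)


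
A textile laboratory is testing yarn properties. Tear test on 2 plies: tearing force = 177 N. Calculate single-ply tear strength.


Formula: Per-ply strength = Total force / Number of plies
Per-ply = 177 N / 2
Per-ply = 88.5 N

88.5 N


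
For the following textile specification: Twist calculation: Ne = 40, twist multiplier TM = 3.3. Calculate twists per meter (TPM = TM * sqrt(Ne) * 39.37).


Formula: TPM = TM * sqrt(Ne) * 39.37
Step 1: sqrt(Ne) = sqrt(40) = 6.3246
Step 2: TM * sqrt(Ne) = 3.3 * 6.3246 = 20.8712
Step 3: TPM = 20.8712 * 39.37 = 822 twists/m

822 twists/m
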